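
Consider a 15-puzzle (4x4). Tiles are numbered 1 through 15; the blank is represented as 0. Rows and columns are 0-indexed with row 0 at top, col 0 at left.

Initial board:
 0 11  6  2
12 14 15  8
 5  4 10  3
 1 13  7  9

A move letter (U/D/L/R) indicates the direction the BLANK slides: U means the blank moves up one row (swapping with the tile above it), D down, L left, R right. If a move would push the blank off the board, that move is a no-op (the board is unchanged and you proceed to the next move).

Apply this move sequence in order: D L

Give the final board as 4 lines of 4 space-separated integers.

After move 1 (D):
12 11  6  2
 0 14 15  8
 5  4 10  3
 1 13  7  9

After move 2 (L):
12 11  6  2
 0 14 15  8
 5  4 10  3
 1 13  7  9

Answer: 12 11  6  2
 0 14 15  8
 5  4 10  3
 1 13  7  9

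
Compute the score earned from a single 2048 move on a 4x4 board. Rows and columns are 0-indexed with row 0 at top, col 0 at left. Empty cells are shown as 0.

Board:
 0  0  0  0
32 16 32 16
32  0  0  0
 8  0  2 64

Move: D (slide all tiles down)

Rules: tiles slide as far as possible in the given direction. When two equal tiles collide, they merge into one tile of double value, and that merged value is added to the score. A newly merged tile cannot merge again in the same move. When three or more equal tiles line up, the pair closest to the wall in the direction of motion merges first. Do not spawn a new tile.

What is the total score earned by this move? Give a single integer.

Slide down:
col 0: [0, 32, 32, 8] -> [0, 0, 64, 8]  score +64 (running 64)
col 1: [0, 16, 0, 0] -> [0, 0, 0, 16]  score +0 (running 64)
col 2: [0, 32, 0, 2] -> [0, 0, 32, 2]  score +0 (running 64)
col 3: [0, 16, 0, 64] -> [0, 0, 16, 64]  score +0 (running 64)
Board after move:
 0  0  0  0
 0  0  0  0
64  0 32 16
 8 16  2 64

Answer: 64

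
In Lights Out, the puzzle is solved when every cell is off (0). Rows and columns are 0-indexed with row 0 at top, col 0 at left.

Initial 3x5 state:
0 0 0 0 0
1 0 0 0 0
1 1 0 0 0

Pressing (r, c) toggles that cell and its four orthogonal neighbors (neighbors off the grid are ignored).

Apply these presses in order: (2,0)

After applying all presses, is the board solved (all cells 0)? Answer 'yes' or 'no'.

Answer: yes

Derivation:
After press 1 at (2,0):
0 0 0 0 0
0 0 0 0 0
0 0 0 0 0

Lights still on: 0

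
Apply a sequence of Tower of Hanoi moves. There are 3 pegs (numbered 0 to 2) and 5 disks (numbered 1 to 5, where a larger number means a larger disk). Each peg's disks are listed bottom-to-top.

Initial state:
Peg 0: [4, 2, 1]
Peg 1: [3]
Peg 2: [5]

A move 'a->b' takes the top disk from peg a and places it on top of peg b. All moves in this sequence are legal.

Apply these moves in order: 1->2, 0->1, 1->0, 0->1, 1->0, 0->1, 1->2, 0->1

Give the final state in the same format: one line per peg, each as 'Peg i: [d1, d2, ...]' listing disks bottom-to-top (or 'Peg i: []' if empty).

After move 1 (1->2):
Peg 0: [4, 2, 1]
Peg 1: []
Peg 2: [5, 3]

After move 2 (0->1):
Peg 0: [4, 2]
Peg 1: [1]
Peg 2: [5, 3]

After move 3 (1->0):
Peg 0: [4, 2, 1]
Peg 1: []
Peg 2: [5, 3]

After move 4 (0->1):
Peg 0: [4, 2]
Peg 1: [1]
Peg 2: [5, 3]

After move 5 (1->0):
Peg 0: [4, 2, 1]
Peg 1: []
Peg 2: [5, 3]

After move 6 (0->1):
Peg 0: [4, 2]
Peg 1: [1]
Peg 2: [5, 3]

After move 7 (1->2):
Peg 0: [4, 2]
Peg 1: []
Peg 2: [5, 3, 1]

After move 8 (0->1):
Peg 0: [4]
Peg 1: [2]
Peg 2: [5, 3, 1]

Answer: Peg 0: [4]
Peg 1: [2]
Peg 2: [5, 3, 1]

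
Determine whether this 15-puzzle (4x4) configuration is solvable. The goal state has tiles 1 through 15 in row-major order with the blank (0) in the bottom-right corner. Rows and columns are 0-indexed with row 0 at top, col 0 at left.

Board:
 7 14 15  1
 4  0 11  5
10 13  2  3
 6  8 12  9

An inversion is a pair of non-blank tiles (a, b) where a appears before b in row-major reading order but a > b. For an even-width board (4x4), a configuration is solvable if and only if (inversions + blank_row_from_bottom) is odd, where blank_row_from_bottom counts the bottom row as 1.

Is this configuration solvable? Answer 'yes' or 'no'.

Inversions: 53
Blank is in row 1 (0-indexed from top), which is row 3 counting from the bottom (bottom = 1).
53 + 3 = 56, which is even, so the puzzle is not solvable.

Answer: no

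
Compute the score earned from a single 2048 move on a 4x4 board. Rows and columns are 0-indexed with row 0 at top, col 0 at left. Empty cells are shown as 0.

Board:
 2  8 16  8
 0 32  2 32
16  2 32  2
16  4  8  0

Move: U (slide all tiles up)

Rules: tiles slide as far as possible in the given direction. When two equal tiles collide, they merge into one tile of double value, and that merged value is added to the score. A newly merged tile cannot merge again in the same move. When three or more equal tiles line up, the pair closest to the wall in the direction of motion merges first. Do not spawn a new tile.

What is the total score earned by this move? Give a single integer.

Answer: 32

Derivation:
Slide up:
col 0: [2, 0, 16, 16] -> [2, 32, 0, 0]  score +32 (running 32)
col 1: [8, 32, 2, 4] -> [8, 32, 2, 4]  score +0 (running 32)
col 2: [16, 2, 32, 8] -> [16, 2, 32, 8]  score +0 (running 32)
col 3: [8, 32, 2, 0] -> [8, 32, 2, 0]  score +0 (running 32)
Board after move:
 2  8 16  8
32 32  2 32
 0  2 32  2
 0  4  8  0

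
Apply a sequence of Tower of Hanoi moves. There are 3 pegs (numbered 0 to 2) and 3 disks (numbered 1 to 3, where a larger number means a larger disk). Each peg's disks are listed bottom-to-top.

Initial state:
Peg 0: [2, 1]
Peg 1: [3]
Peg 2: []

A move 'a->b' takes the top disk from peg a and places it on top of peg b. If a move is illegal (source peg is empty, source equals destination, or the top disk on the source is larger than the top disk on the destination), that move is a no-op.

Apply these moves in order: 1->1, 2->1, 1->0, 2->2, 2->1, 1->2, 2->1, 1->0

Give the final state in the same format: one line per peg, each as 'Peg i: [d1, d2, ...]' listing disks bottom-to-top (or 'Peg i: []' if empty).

Answer: Peg 0: [2, 1]
Peg 1: [3]
Peg 2: []

Derivation:
After move 1 (1->1):
Peg 0: [2, 1]
Peg 1: [3]
Peg 2: []

After move 2 (2->1):
Peg 0: [2, 1]
Peg 1: [3]
Peg 2: []

After move 3 (1->0):
Peg 0: [2, 1]
Peg 1: [3]
Peg 2: []

After move 4 (2->2):
Peg 0: [2, 1]
Peg 1: [3]
Peg 2: []

After move 5 (2->1):
Peg 0: [2, 1]
Peg 1: [3]
Peg 2: []

After move 6 (1->2):
Peg 0: [2, 1]
Peg 1: []
Peg 2: [3]

After move 7 (2->1):
Peg 0: [2, 1]
Peg 1: [3]
Peg 2: []

After move 8 (1->0):
Peg 0: [2, 1]
Peg 1: [3]
Peg 2: []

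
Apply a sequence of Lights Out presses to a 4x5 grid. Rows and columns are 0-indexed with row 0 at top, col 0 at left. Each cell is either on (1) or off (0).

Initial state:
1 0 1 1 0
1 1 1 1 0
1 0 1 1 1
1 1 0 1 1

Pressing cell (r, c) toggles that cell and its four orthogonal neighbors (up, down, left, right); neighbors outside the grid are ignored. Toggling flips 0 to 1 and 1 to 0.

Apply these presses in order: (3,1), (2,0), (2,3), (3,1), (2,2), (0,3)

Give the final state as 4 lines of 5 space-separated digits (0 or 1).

After press 1 at (3,1):
1 0 1 1 0
1 1 1 1 0
1 1 1 1 1
0 0 1 1 1

After press 2 at (2,0):
1 0 1 1 0
0 1 1 1 0
0 0 1 1 1
1 0 1 1 1

After press 3 at (2,3):
1 0 1 1 0
0 1 1 0 0
0 0 0 0 0
1 0 1 0 1

After press 4 at (3,1):
1 0 1 1 0
0 1 1 0 0
0 1 0 0 0
0 1 0 0 1

After press 5 at (2,2):
1 0 1 1 0
0 1 0 0 0
0 0 1 1 0
0 1 1 0 1

After press 6 at (0,3):
1 0 0 0 1
0 1 0 1 0
0 0 1 1 0
0 1 1 0 1

Answer: 1 0 0 0 1
0 1 0 1 0
0 0 1 1 0
0 1 1 0 1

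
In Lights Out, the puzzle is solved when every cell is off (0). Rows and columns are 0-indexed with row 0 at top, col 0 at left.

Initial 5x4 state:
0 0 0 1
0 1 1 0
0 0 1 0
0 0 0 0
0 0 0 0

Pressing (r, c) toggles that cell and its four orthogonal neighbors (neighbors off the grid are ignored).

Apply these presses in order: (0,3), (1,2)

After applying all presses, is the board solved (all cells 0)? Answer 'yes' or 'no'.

Answer: yes

Derivation:
After press 1 at (0,3):
0 0 1 0
0 1 1 1
0 0 1 0
0 0 0 0
0 0 0 0

After press 2 at (1,2):
0 0 0 0
0 0 0 0
0 0 0 0
0 0 0 0
0 0 0 0

Lights still on: 0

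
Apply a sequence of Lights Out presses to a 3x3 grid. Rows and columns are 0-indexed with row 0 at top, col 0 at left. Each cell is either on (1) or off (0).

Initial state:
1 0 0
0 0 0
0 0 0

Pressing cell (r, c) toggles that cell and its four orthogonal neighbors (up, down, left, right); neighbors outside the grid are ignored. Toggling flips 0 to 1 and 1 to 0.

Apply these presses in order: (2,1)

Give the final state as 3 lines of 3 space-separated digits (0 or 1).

Answer: 1 0 0
0 1 0
1 1 1

Derivation:
After press 1 at (2,1):
1 0 0
0 1 0
1 1 1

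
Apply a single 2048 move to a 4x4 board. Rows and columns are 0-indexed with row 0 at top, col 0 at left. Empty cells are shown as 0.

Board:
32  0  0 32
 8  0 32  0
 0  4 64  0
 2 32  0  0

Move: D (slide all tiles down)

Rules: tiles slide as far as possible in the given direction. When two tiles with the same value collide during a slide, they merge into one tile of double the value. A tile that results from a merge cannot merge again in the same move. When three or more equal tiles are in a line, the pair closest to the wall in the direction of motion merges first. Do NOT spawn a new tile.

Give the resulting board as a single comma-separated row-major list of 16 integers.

Answer: 0, 0, 0, 0, 32, 0, 0, 0, 8, 4, 32, 0, 2, 32, 64, 32

Derivation:
Slide down:
col 0: [32, 8, 0, 2] -> [0, 32, 8, 2]
col 1: [0, 0, 4, 32] -> [0, 0, 4, 32]
col 2: [0, 32, 64, 0] -> [0, 0, 32, 64]
col 3: [32, 0, 0, 0] -> [0, 0, 0, 32]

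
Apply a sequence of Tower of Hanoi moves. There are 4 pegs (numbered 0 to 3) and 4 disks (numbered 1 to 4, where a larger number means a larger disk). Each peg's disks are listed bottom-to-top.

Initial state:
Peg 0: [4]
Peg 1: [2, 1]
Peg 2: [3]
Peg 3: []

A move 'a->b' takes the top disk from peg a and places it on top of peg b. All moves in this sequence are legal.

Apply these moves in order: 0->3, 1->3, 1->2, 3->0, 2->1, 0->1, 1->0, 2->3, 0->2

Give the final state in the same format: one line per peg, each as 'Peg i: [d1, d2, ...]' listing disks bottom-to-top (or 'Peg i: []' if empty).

After move 1 (0->3):
Peg 0: []
Peg 1: [2, 1]
Peg 2: [3]
Peg 3: [4]

After move 2 (1->3):
Peg 0: []
Peg 1: [2]
Peg 2: [3]
Peg 3: [4, 1]

After move 3 (1->2):
Peg 0: []
Peg 1: []
Peg 2: [3, 2]
Peg 3: [4, 1]

After move 4 (3->0):
Peg 0: [1]
Peg 1: []
Peg 2: [3, 2]
Peg 3: [4]

After move 5 (2->1):
Peg 0: [1]
Peg 1: [2]
Peg 2: [3]
Peg 3: [4]

After move 6 (0->1):
Peg 0: []
Peg 1: [2, 1]
Peg 2: [3]
Peg 3: [4]

After move 7 (1->0):
Peg 0: [1]
Peg 1: [2]
Peg 2: [3]
Peg 3: [4]

After move 8 (2->3):
Peg 0: [1]
Peg 1: [2]
Peg 2: []
Peg 3: [4, 3]

After move 9 (0->2):
Peg 0: []
Peg 1: [2]
Peg 2: [1]
Peg 3: [4, 3]

Answer: Peg 0: []
Peg 1: [2]
Peg 2: [1]
Peg 3: [4, 3]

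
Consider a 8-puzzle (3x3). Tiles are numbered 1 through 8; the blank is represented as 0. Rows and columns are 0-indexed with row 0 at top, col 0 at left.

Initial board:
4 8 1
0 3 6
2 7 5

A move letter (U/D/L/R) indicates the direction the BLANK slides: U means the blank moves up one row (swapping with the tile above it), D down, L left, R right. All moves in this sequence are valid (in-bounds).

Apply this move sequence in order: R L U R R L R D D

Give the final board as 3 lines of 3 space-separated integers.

After move 1 (R):
4 8 1
3 0 6
2 7 5

After move 2 (L):
4 8 1
0 3 6
2 7 5

After move 3 (U):
0 8 1
4 3 6
2 7 5

After move 4 (R):
8 0 1
4 3 6
2 7 5

After move 5 (R):
8 1 0
4 3 6
2 7 5

After move 6 (L):
8 0 1
4 3 6
2 7 5

After move 7 (R):
8 1 0
4 3 6
2 7 5

After move 8 (D):
8 1 6
4 3 0
2 7 5

After move 9 (D):
8 1 6
4 3 5
2 7 0

Answer: 8 1 6
4 3 5
2 7 0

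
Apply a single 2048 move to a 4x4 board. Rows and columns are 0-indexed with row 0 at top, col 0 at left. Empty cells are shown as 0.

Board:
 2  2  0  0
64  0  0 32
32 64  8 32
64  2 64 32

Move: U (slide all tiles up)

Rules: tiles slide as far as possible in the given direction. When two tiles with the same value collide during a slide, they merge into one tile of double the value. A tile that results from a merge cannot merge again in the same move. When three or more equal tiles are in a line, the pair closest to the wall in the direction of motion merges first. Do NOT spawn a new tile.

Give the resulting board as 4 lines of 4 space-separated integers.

Slide up:
col 0: [2, 64, 32, 64] -> [2, 64, 32, 64]
col 1: [2, 0, 64, 2] -> [2, 64, 2, 0]
col 2: [0, 0, 8, 64] -> [8, 64, 0, 0]
col 3: [0, 32, 32, 32] -> [64, 32, 0, 0]

Answer:  2  2  8 64
64 64 64 32
32  2  0  0
64  0  0  0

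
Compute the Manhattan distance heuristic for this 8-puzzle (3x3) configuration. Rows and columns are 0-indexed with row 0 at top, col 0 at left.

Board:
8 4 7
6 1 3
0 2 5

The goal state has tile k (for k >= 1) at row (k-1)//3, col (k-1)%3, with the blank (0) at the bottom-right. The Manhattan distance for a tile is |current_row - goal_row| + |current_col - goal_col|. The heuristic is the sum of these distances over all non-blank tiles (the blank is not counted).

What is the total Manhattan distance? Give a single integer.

Tile 8: at (0,0), goal (2,1), distance |0-2|+|0-1| = 3
Tile 4: at (0,1), goal (1,0), distance |0-1|+|1-0| = 2
Tile 7: at (0,2), goal (2,0), distance |0-2|+|2-0| = 4
Tile 6: at (1,0), goal (1,2), distance |1-1|+|0-2| = 2
Tile 1: at (1,1), goal (0,0), distance |1-0|+|1-0| = 2
Tile 3: at (1,2), goal (0,2), distance |1-0|+|2-2| = 1
Tile 2: at (2,1), goal (0,1), distance |2-0|+|1-1| = 2
Tile 5: at (2,2), goal (1,1), distance |2-1|+|2-1| = 2
Sum: 3 + 2 + 4 + 2 + 2 + 1 + 2 + 2 = 18

Answer: 18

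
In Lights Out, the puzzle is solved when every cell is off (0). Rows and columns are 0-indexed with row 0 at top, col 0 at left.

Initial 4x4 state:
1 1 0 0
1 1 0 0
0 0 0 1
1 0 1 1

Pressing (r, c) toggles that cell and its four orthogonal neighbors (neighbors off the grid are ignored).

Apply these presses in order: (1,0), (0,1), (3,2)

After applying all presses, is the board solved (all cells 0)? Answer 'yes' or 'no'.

After press 1 at (1,0):
0 1 0 0
0 0 0 0
1 0 0 1
1 0 1 1

After press 2 at (0,1):
1 0 1 0
0 1 0 0
1 0 0 1
1 0 1 1

After press 3 at (3,2):
1 0 1 0
0 1 0 0
1 0 1 1
1 1 0 0

Lights still on: 8

Answer: no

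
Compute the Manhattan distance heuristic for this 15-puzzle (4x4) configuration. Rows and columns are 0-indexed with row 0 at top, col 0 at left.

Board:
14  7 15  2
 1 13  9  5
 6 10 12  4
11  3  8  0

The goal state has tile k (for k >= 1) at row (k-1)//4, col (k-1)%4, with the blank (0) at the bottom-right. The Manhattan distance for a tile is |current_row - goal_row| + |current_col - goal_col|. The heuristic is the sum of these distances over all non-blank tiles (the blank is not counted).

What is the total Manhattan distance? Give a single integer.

Tile 14: (0,0)->(3,1) = 4
Tile 7: (0,1)->(1,2) = 2
Tile 15: (0,2)->(3,2) = 3
Tile 2: (0,3)->(0,1) = 2
Tile 1: (1,0)->(0,0) = 1
Tile 13: (1,1)->(3,0) = 3
Tile 9: (1,2)->(2,0) = 3
Tile 5: (1,3)->(1,0) = 3
Tile 6: (2,0)->(1,1) = 2
Tile 10: (2,1)->(2,1) = 0
Tile 12: (2,2)->(2,3) = 1
Tile 4: (2,3)->(0,3) = 2
Tile 11: (3,0)->(2,2) = 3
Tile 3: (3,1)->(0,2) = 4
Tile 8: (3,2)->(1,3) = 3
Sum: 4 + 2 + 3 + 2 + 1 + 3 + 3 + 3 + 2 + 0 + 1 + 2 + 3 + 4 + 3 = 36

Answer: 36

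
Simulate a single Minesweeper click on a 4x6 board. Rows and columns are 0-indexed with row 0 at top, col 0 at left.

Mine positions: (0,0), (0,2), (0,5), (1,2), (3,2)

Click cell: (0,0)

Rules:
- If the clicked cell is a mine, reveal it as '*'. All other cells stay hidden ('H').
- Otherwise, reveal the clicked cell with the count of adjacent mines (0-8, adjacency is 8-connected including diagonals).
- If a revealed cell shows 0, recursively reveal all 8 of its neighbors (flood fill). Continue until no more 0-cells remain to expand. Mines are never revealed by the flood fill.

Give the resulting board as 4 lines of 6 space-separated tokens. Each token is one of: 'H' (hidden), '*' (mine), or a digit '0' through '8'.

* H H H H H
H H H H H H
H H H H H H
H H H H H H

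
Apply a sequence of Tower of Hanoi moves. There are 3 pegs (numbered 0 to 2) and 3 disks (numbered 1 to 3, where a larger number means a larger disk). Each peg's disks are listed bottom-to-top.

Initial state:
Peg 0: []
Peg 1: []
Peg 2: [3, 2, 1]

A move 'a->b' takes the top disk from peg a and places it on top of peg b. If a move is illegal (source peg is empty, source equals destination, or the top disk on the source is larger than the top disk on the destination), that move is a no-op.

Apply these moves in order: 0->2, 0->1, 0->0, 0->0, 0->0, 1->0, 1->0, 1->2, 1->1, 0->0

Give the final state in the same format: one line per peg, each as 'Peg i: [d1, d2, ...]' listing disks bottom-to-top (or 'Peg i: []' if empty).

After move 1 (0->2):
Peg 0: []
Peg 1: []
Peg 2: [3, 2, 1]

After move 2 (0->1):
Peg 0: []
Peg 1: []
Peg 2: [3, 2, 1]

After move 3 (0->0):
Peg 0: []
Peg 1: []
Peg 2: [3, 2, 1]

After move 4 (0->0):
Peg 0: []
Peg 1: []
Peg 2: [3, 2, 1]

After move 5 (0->0):
Peg 0: []
Peg 1: []
Peg 2: [3, 2, 1]

After move 6 (1->0):
Peg 0: []
Peg 1: []
Peg 2: [3, 2, 1]

After move 7 (1->0):
Peg 0: []
Peg 1: []
Peg 2: [3, 2, 1]

After move 8 (1->2):
Peg 0: []
Peg 1: []
Peg 2: [3, 2, 1]

After move 9 (1->1):
Peg 0: []
Peg 1: []
Peg 2: [3, 2, 1]

After move 10 (0->0):
Peg 0: []
Peg 1: []
Peg 2: [3, 2, 1]

Answer: Peg 0: []
Peg 1: []
Peg 2: [3, 2, 1]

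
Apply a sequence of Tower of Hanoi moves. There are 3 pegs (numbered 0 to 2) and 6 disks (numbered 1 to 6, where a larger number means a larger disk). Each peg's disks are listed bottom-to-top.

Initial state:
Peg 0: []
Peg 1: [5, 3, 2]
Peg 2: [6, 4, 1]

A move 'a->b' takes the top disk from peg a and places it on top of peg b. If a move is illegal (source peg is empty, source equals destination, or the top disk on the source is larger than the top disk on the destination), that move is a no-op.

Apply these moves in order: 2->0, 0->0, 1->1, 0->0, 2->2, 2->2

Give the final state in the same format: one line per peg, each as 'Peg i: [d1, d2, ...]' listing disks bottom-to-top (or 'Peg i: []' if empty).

Answer: Peg 0: [1]
Peg 1: [5, 3, 2]
Peg 2: [6, 4]

Derivation:
After move 1 (2->0):
Peg 0: [1]
Peg 1: [5, 3, 2]
Peg 2: [6, 4]

After move 2 (0->0):
Peg 0: [1]
Peg 1: [5, 3, 2]
Peg 2: [6, 4]

After move 3 (1->1):
Peg 0: [1]
Peg 1: [5, 3, 2]
Peg 2: [6, 4]

After move 4 (0->0):
Peg 0: [1]
Peg 1: [5, 3, 2]
Peg 2: [6, 4]

After move 5 (2->2):
Peg 0: [1]
Peg 1: [5, 3, 2]
Peg 2: [6, 4]

After move 6 (2->2):
Peg 0: [1]
Peg 1: [5, 3, 2]
Peg 2: [6, 4]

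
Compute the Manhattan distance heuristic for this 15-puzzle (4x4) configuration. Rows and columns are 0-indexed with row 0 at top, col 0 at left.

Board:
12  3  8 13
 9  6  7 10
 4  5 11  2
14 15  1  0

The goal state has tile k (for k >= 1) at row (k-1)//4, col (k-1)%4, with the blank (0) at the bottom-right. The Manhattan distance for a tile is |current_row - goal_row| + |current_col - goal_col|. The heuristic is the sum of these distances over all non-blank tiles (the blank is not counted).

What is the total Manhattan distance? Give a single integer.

Tile 12: at (0,0), goal (2,3), distance |0-2|+|0-3| = 5
Tile 3: at (0,1), goal (0,2), distance |0-0|+|1-2| = 1
Tile 8: at (0,2), goal (1,3), distance |0-1|+|2-3| = 2
Tile 13: at (0,3), goal (3,0), distance |0-3|+|3-0| = 6
Tile 9: at (1,0), goal (2,0), distance |1-2|+|0-0| = 1
Tile 6: at (1,1), goal (1,1), distance |1-1|+|1-1| = 0
Tile 7: at (1,2), goal (1,2), distance |1-1|+|2-2| = 0
Tile 10: at (1,3), goal (2,1), distance |1-2|+|3-1| = 3
Tile 4: at (2,0), goal (0,3), distance |2-0|+|0-3| = 5
Tile 5: at (2,1), goal (1,0), distance |2-1|+|1-0| = 2
Tile 11: at (2,2), goal (2,2), distance |2-2|+|2-2| = 0
Tile 2: at (2,3), goal (0,1), distance |2-0|+|3-1| = 4
Tile 14: at (3,0), goal (3,1), distance |3-3|+|0-1| = 1
Tile 15: at (3,1), goal (3,2), distance |3-3|+|1-2| = 1
Tile 1: at (3,2), goal (0,0), distance |3-0|+|2-0| = 5
Sum: 5 + 1 + 2 + 6 + 1 + 0 + 0 + 3 + 5 + 2 + 0 + 4 + 1 + 1 + 5 = 36

Answer: 36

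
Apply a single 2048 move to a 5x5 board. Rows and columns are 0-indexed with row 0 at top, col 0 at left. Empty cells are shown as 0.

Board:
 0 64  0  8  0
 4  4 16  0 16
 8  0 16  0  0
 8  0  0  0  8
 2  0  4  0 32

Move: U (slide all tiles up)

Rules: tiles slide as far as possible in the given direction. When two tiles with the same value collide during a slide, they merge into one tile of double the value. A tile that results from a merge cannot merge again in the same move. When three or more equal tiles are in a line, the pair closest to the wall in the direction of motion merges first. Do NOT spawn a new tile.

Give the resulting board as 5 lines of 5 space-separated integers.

Slide up:
col 0: [0, 4, 8, 8, 2] -> [4, 16, 2, 0, 0]
col 1: [64, 4, 0, 0, 0] -> [64, 4, 0, 0, 0]
col 2: [0, 16, 16, 0, 4] -> [32, 4, 0, 0, 0]
col 3: [8, 0, 0, 0, 0] -> [8, 0, 0, 0, 0]
col 4: [0, 16, 0, 8, 32] -> [16, 8, 32, 0, 0]

Answer:  4 64 32  8 16
16  4  4  0  8
 2  0  0  0 32
 0  0  0  0  0
 0  0  0  0  0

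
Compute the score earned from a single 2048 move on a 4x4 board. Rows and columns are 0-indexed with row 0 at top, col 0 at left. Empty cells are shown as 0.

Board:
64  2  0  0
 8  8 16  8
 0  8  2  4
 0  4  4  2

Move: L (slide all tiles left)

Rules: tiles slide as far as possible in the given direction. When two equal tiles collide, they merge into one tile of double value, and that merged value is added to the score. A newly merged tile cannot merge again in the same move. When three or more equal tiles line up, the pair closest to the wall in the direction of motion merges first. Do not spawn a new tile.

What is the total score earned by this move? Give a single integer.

Answer: 24

Derivation:
Slide left:
row 0: [64, 2, 0, 0] -> [64, 2, 0, 0]  score +0 (running 0)
row 1: [8, 8, 16, 8] -> [16, 16, 8, 0]  score +16 (running 16)
row 2: [0, 8, 2, 4] -> [8, 2, 4, 0]  score +0 (running 16)
row 3: [0, 4, 4, 2] -> [8, 2, 0, 0]  score +8 (running 24)
Board after move:
64  2  0  0
16 16  8  0
 8  2  4  0
 8  2  0  0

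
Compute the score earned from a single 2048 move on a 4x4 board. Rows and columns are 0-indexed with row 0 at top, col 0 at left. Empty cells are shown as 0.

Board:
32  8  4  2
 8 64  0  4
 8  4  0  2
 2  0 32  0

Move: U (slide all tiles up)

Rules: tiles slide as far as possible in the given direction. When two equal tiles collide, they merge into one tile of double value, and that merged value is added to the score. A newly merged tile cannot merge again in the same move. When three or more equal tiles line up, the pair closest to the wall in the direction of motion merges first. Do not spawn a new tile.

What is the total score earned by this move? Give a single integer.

Slide up:
col 0: [32, 8, 8, 2] -> [32, 16, 2, 0]  score +16 (running 16)
col 1: [8, 64, 4, 0] -> [8, 64, 4, 0]  score +0 (running 16)
col 2: [4, 0, 0, 32] -> [4, 32, 0, 0]  score +0 (running 16)
col 3: [2, 4, 2, 0] -> [2, 4, 2, 0]  score +0 (running 16)
Board after move:
32  8  4  2
16 64 32  4
 2  4  0  2
 0  0  0  0

Answer: 16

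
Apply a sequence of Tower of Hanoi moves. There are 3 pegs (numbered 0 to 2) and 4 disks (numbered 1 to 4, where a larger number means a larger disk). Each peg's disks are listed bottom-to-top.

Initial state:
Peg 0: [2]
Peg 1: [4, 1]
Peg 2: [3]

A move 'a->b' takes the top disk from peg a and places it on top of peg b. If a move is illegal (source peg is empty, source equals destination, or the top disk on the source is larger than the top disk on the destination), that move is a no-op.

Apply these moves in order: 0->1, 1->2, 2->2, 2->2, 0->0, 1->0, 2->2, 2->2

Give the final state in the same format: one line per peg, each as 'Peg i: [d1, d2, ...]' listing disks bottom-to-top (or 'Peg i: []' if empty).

After move 1 (0->1):
Peg 0: [2]
Peg 1: [4, 1]
Peg 2: [3]

After move 2 (1->2):
Peg 0: [2]
Peg 1: [4]
Peg 2: [3, 1]

After move 3 (2->2):
Peg 0: [2]
Peg 1: [4]
Peg 2: [3, 1]

After move 4 (2->2):
Peg 0: [2]
Peg 1: [4]
Peg 2: [3, 1]

After move 5 (0->0):
Peg 0: [2]
Peg 1: [4]
Peg 2: [3, 1]

After move 6 (1->0):
Peg 0: [2]
Peg 1: [4]
Peg 2: [3, 1]

After move 7 (2->2):
Peg 0: [2]
Peg 1: [4]
Peg 2: [3, 1]

After move 8 (2->2):
Peg 0: [2]
Peg 1: [4]
Peg 2: [3, 1]

Answer: Peg 0: [2]
Peg 1: [4]
Peg 2: [3, 1]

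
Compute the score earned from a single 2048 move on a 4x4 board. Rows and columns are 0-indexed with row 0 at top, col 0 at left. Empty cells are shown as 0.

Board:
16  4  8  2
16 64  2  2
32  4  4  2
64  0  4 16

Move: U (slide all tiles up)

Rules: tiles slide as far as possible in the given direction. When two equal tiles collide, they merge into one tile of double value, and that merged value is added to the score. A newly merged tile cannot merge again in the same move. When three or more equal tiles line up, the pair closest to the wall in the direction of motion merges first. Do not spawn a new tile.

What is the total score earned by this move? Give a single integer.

Answer: 44

Derivation:
Slide up:
col 0: [16, 16, 32, 64] -> [32, 32, 64, 0]  score +32 (running 32)
col 1: [4, 64, 4, 0] -> [4, 64, 4, 0]  score +0 (running 32)
col 2: [8, 2, 4, 4] -> [8, 2, 8, 0]  score +8 (running 40)
col 3: [2, 2, 2, 16] -> [4, 2, 16, 0]  score +4 (running 44)
Board after move:
32  4  8  4
32 64  2  2
64  4  8 16
 0  0  0  0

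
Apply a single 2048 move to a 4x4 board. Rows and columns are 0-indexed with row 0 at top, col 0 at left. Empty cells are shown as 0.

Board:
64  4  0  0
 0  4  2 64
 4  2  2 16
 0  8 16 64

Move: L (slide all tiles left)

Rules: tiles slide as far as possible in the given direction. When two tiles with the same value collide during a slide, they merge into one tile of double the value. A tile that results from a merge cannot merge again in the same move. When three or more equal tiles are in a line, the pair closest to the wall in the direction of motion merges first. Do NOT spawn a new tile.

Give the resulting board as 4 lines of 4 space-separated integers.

Answer: 64  4  0  0
 4  2 64  0
 4  4 16  0
 8 16 64  0

Derivation:
Slide left:
row 0: [64, 4, 0, 0] -> [64, 4, 0, 0]
row 1: [0, 4, 2, 64] -> [4, 2, 64, 0]
row 2: [4, 2, 2, 16] -> [4, 4, 16, 0]
row 3: [0, 8, 16, 64] -> [8, 16, 64, 0]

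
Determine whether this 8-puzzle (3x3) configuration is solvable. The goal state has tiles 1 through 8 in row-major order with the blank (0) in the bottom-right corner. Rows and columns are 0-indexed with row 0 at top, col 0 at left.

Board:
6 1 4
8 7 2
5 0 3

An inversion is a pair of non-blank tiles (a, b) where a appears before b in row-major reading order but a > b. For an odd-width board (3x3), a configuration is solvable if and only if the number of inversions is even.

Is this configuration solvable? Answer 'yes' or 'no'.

Inversions (pairs i<j in row-major order where tile[i] > tile[j] > 0): 15
15 is odd, so the puzzle is not solvable.

Answer: no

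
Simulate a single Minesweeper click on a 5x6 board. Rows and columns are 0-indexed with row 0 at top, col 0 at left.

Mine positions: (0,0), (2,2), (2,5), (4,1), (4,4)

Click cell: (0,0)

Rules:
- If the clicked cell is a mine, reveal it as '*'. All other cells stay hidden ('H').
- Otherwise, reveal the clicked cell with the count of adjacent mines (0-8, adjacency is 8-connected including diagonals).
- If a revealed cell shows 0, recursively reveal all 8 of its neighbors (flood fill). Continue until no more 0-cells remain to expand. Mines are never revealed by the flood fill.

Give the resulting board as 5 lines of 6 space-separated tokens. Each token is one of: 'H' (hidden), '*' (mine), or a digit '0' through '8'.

* H H H H H
H H H H H H
H H H H H H
H H H H H H
H H H H H H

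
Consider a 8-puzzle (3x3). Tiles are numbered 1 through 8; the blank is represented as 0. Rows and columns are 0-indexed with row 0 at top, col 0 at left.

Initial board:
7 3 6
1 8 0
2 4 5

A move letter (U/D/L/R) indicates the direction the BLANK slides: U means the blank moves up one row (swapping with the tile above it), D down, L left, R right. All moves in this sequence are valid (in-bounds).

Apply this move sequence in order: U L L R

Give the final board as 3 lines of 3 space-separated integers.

Answer: 7 0 3
1 8 6
2 4 5

Derivation:
After move 1 (U):
7 3 0
1 8 6
2 4 5

After move 2 (L):
7 0 3
1 8 6
2 4 5

After move 3 (L):
0 7 3
1 8 6
2 4 5

After move 4 (R):
7 0 3
1 8 6
2 4 5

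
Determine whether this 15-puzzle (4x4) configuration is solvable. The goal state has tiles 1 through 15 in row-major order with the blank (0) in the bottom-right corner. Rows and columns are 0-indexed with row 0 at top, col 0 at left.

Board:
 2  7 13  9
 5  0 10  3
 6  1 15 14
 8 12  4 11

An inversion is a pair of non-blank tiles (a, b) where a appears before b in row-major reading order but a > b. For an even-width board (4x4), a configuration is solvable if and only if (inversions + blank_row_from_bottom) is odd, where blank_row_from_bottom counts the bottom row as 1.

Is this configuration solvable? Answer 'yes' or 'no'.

Inversions: 45
Blank is in row 1 (0-indexed from top), which is row 3 counting from the bottom (bottom = 1).
45 + 3 = 48, which is even, so the puzzle is not solvable.

Answer: no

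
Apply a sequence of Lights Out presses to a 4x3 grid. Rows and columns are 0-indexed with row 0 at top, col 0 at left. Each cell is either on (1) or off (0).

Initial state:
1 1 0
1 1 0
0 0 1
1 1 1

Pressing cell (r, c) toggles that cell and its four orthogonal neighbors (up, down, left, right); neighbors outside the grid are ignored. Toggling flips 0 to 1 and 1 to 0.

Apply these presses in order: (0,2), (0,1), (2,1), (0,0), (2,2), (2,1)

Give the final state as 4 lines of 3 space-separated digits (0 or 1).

Answer: 1 0 0
0 0 0
0 1 0
1 1 0

Derivation:
After press 1 at (0,2):
1 0 1
1 1 1
0 0 1
1 1 1

After press 2 at (0,1):
0 1 0
1 0 1
0 0 1
1 1 1

After press 3 at (2,1):
0 1 0
1 1 1
1 1 0
1 0 1

After press 4 at (0,0):
1 0 0
0 1 1
1 1 0
1 0 1

After press 5 at (2,2):
1 0 0
0 1 0
1 0 1
1 0 0

After press 6 at (2,1):
1 0 0
0 0 0
0 1 0
1 1 0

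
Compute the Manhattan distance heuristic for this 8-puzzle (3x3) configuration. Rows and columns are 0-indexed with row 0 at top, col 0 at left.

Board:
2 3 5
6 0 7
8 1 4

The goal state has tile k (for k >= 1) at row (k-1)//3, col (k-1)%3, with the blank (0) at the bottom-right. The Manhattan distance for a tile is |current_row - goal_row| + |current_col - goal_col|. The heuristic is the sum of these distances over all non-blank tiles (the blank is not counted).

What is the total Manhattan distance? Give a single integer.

Answer: 16

Derivation:
Tile 2: at (0,0), goal (0,1), distance |0-0|+|0-1| = 1
Tile 3: at (0,1), goal (0,2), distance |0-0|+|1-2| = 1
Tile 5: at (0,2), goal (1,1), distance |0-1|+|2-1| = 2
Tile 6: at (1,0), goal (1,2), distance |1-1|+|0-2| = 2
Tile 7: at (1,2), goal (2,0), distance |1-2|+|2-0| = 3
Tile 8: at (2,0), goal (2,1), distance |2-2|+|0-1| = 1
Tile 1: at (2,1), goal (0,0), distance |2-0|+|1-0| = 3
Tile 4: at (2,2), goal (1,0), distance |2-1|+|2-0| = 3
Sum: 1 + 1 + 2 + 2 + 3 + 1 + 3 + 3 = 16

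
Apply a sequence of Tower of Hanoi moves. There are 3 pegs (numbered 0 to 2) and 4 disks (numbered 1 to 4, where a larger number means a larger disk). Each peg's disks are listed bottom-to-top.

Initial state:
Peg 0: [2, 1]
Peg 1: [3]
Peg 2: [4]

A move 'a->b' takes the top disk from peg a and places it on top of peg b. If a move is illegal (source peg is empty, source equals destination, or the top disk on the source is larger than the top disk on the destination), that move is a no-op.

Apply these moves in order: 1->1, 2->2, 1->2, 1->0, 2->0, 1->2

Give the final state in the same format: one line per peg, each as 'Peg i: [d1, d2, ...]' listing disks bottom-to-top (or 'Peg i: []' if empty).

Answer: Peg 0: [2, 1]
Peg 1: []
Peg 2: [4, 3]

Derivation:
After move 1 (1->1):
Peg 0: [2, 1]
Peg 1: [3]
Peg 2: [4]

After move 2 (2->2):
Peg 0: [2, 1]
Peg 1: [3]
Peg 2: [4]

After move 3 (1->2):
Peg 0: [2, 1]
Peg 1: []
Peg 2: [4, 3]

After move 4 (1->0):
Peg 0: [2, 1]
Peg 1: []
Peg 2: [4, 3]

After move 5 (2->0):
Peg 0: [2, 1]
Peg 1: []
Peg 2: [4, 3]

After move 6 (1->2):
Peg 0: [2, 1]
Peg 1: []
Peg 2: [4, 3]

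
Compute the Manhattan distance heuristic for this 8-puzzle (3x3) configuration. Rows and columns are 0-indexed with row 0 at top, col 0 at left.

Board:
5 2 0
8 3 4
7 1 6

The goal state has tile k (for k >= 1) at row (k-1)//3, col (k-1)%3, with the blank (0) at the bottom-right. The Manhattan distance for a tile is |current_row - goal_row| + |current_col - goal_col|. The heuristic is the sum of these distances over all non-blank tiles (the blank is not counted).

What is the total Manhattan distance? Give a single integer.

Answer: 12

Derivation:
Tile 5: at (0,0), goal (1,1), distance |0-1|+|0-1| = 2
Tile 2: at (0,1), goal (0,1), distance |0-0|+|1-1| = 0
Tile 8: at (1,0), goal (2,1), distance |1-2|+|0-1| = 2
Tile 3: at (1,1), goal (0,2), distance |1-0|+|1-2| = 2
Tile 4: at (1,2), goal (1,0), distance |1-1|+|2-0| = 2
Tile 7: at (2,0), goal (2,0), distance |2-2|+|0-0| = 0
Tile 1: at (2,1), goal (0,0), distance |2-0|+|1-0| = 3
Tile 6: at (2,2), goal (1,2), distance |2-1|+|2-2| = 1
Sum: 2 + 0 + 2 + 2 + 2 + 0 + 3 + 1 = 12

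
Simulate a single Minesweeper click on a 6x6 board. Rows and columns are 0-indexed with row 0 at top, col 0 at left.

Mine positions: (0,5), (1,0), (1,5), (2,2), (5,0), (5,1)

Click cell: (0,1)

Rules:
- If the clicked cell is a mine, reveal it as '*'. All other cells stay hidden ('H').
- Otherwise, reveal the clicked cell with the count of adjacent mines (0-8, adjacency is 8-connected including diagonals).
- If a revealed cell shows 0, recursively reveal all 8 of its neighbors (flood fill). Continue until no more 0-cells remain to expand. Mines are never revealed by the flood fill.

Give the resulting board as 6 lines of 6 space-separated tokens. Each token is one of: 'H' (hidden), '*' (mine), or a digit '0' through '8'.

H 1 H H H H
H H H H H H
H H H H H H
H H H H H H
H H H H H H
H H H H H H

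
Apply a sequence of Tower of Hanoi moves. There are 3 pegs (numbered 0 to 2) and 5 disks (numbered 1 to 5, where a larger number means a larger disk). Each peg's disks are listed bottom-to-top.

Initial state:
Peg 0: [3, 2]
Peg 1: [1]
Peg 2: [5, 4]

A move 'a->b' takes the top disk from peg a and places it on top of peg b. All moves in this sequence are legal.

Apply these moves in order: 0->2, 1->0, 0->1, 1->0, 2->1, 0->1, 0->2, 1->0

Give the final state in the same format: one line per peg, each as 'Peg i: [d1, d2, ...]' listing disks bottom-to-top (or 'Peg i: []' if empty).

After move 1 (0->2):
Peg 0: [3]
Peg 1: [1]
Peg 2: [5, 4, 2]

After move 2 (1->0):
Peg 0: [3, 1]
Peg 1: []
Peg 2: [5, 4, 2]

After move 3 (0->1):
Peg 0: [3]
Peg 1: [1]
Peg 2: [5, 4, 2]

After move 4 (1->0):
Peg 0: [3, 1]
Peg 1: []
Peg 2: [5, 4, 2]

After move 5 (2->1):
Peg 0: [3, 1]
Peg 1: [2]
Peg 2: [5, 4]

After move 6 (0->1):
Peg 0: [3]
Peg 1: [2, 1]
Peg 2: [5, 4]

After move 7 (0->2):
Peg 0: []
Peg 1: [2, 1]
Peg 2: [5, 4, 3]

After move 8 (1->0):
Peg 0: [1]
Peg 1: [2]
Peg 2: [5, 4, 3]

Answer: Peg 0: [1]
Peg 1: [2]
Peg 2: [5, 4, 3]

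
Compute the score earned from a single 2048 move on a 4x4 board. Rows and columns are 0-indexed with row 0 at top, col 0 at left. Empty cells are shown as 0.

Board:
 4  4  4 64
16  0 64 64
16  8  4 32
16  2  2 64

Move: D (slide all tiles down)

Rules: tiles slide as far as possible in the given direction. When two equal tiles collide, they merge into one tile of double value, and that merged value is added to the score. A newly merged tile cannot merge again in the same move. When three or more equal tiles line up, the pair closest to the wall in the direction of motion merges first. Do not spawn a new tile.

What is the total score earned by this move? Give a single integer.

Answer: 160

Derivation:
Slide down:
col 0: [4, 16, 16, 16] -> [0, 4, 16, 32]  score +32 (running 32)
col 1: [4, 0, 8, 2] -> [0, 4, 8, 2]  score +0 (running 32)
col 2: [4, 64, 4, 2] -> [4, 64, 4, 2]  score +0 (running 32)
col 3: [64, 64, 32, 64] -> [0, 128, 32, 64]  score +128 (running 160)
Board after move:
  0   0   4   0
  4   4  64 128
 16   8   4  32
 32   2   2  64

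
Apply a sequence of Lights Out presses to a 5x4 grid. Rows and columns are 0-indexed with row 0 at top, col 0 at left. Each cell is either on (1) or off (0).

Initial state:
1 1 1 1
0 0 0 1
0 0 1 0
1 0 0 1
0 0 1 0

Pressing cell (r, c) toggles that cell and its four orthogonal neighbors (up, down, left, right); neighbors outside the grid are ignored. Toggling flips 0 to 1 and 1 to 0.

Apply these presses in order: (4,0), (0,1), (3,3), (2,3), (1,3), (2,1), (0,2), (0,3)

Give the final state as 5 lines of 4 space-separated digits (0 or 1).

Answer: 0 1 0 0
0 0 0 0
1 1 1 1
0 1 1 1
1 1 1 1

Derivation:
After press 1 at (4,0):
1 1 1 1
0 0 0 1
0 0 1 0
0 0 0 1
1 1 1 0

After press 2 at (0,1):
0 0 0 1
0 1 0 1
0 0 1 0
0 0 0 1
1 1 1 0

After press 3 at (3,3):
0 0 0 1
0 1 0 1
0 0 1 1
0 0 1 0
1 1 1 1

After press 4 at (2,3):
0 0 0 1
0 1 0 0
0 0 0 0
0 0 1 1
1 1 1 1

After press 5 at (1,3):
0 0 0 0
0 1 1 1
0 0 0 1
0 0 1 1
1 1 1 1

After press 6 at (2,1):
0 0 0 0
0 0 1 1
1 1 1 1
0 1 1 1
1 1 1 1

After press 7 at (0,2):
0 1 1 1
0 0 0 1
1 1 1 1
0 1 1 1
1 1 1 1

After press 8 at (0,3):
0 1 0 0
0 0 0 0
1 1 1 1
0 1 1 1
1 1 1 1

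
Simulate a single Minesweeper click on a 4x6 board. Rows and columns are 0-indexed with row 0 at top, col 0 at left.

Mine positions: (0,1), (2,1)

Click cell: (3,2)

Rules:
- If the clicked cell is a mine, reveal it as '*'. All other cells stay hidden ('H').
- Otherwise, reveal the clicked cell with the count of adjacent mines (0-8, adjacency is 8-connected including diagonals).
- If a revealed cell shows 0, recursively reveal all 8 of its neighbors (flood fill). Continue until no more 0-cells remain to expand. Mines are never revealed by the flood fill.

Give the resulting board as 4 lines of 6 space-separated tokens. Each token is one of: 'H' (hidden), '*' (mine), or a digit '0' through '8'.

H H H H H H
H H H H H H
H H H H H H
H H 1 H H H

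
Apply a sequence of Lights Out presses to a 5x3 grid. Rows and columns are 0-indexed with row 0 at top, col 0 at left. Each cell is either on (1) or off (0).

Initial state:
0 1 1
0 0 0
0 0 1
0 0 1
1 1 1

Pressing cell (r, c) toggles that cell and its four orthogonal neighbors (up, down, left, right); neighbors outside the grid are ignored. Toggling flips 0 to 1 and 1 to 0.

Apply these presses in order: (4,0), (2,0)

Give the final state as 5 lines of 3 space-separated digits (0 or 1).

Answer: 0 1 1
1 0 0
1 1 1
0 0 1
0 0 1

Derivation:
After press 1 at (4,0):
0 1 1
0 0 0
0 0 1
1 0 1
0 0 1

After press 2 at (2,0):
0 1 1
1 0 0
1 1 1
0 0 1
0 0 1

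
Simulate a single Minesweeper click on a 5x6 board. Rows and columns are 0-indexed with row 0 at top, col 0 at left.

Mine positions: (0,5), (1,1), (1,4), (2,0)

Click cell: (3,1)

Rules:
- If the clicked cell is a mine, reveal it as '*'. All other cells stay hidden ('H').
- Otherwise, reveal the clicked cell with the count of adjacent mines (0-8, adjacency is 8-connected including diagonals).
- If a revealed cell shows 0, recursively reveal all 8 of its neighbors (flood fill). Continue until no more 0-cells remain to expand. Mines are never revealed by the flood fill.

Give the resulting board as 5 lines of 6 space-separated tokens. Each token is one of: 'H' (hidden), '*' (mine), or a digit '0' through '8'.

H H H H H H
H H H H H H
H H H H H H
H 1 H H H H
H H H H H H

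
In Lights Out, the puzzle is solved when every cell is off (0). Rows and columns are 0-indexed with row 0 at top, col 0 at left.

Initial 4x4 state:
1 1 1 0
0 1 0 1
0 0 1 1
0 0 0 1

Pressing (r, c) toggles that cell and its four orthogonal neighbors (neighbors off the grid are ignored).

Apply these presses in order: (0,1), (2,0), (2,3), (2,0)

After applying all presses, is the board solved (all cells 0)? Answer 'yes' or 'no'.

After press 1 at (0,1):
0 0 0 0
0 0 0 1
0 0 1 1
0 0 0 1

After press 2 at (2,0):
0 0 0 0
1 0 0 1
1 1 1 1
1 0 0 1

After press 3 at (2,3):
0 0 0 0
1 0 0 0
1 1 0 0
1 0 0 0

After press 4 at (2,0):
0 0 0 0
0 0 0 0
0 0 0 0
0 0 0 0

Lights still on: 0

Answer: yes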